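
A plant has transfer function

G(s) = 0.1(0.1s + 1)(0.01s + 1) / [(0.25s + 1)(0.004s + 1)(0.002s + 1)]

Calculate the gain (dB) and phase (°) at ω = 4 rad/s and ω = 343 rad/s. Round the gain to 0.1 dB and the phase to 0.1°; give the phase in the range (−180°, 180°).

ω = 4: -22.4 dB, -22.3°; ω = 343: -23.2 dB, -15.6°

At ω = 4 rad/s:
zero (1 + j4·0.1) = 1 + j0.4 → |·| ≈ 1.077, ∠ ≈ 21.80°
zero (1 + j4·0.01) = 1 + j0.04 → |·| ≈ 1.0008, ∠ ≈ 2.29°
pole (1 + j4·0.25) = 1 + j1 → |·| ≈ 1.4142, ∠ ≈ 45.00°
pole (1 + j4·0.004) = 1 + j0.016 → |·| ≈ 1.0001, ∠ ≈ 0.92°
pole (1 + j4·0.002) = 1 + j0.008 → |·| ≈ 1, ∠ ≈ 0.46°
|G| = 0.1 · 1.077 · 1.0008 / (1.4142 · 1.0001 · 1) ≈ 0.076209
Gain = 20 log₁₀(0.076209) ≈ -22.36 dB
∠G = (21.80° + 2.29°) − (45.00° + 0.92° + 0.46°) = -22.29°

At ω = 343 rad/s:
zero (1 + j343·0.1) = 1 + j34.3 → |·| ≈ 34.315, ∠ ≈ 88.33°
zero (1 + j343·0.01) = 1 + j3.43 → |·| ≈ 3.5728, ∠ ≈ 73.75°
pole (1 + j343·0.25) = 1 + j85.75 → |·| ≈ 85.756, ∠ ≈ 89.33°
pole (1 + j343·0.004) = 1 + j1.372 → |·| ≈ 1.6978, ∠ ≈ 53.91°
pole (1 + j343·0.002) = 1 + j0.686 → |·| ≈ 1.2127, ∠ ≈ 34.45°
|G| = 0.1 · 34.315 · 3.5728 / (85.756 · 1.6978 · 1.2127) ≈ 0.069437
Gain = 20 log₁₀(0.069437) ≈ -23.17 dB
∠G = (88.33° + 73.75°) − (89.33° + 53.91° + 34.45°) = -15.61°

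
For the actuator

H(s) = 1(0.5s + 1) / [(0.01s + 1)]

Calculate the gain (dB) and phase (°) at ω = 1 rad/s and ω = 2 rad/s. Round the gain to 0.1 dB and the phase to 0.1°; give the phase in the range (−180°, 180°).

At ω = 1 rad/s:
zero (1 + j1·0.5) = 1 + j0.5 → |·| ≈ 1.118, ∠ ≈ 26.57°
pole (1 + j1·0.01) = 1 + j0.01 → |·| ≈ 1, ∠ ≈ 0.57°
|H| = 1 · 1.118 / (1) ≈ 1.118
Gain = 20 log₁₀(1.118) ≈ 0.97 dB
∠H = (26.57°) − (0.57°) = 26.00°

At ω = 2 rad/s:
zero (1 + j2·0.5) = 1 + j1 → |·| ≈ 1.4142, ∠ ≈ 45.00°
pole (1 + j2·0.01) = 1 + j0.02 → |·| ≈ 1.0002, ∠ ≈ 1.15°
|H| = 1 · 1.4142 / (1.0002) ≈ 1.4139
Gain = 20 log₁₀(1.4139) ≈ 3.01 dB
∠H = (45.00°) − (1.15°) = 43.85°

ω = 1: 1.0 dB, 26.0°; ω = 2: 3.0 dB, 43.9°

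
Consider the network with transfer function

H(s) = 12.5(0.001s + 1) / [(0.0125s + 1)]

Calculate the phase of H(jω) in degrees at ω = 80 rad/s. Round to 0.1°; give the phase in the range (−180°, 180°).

-40.4°

At ω = 80 rad/s:
zero (1 + j80·0.001) = 1 + j0.08 → |·| ≈ 1.0032, ∠ ≈ 4.57°
pole (1 + j80·0.0125) = 1 + j1 → |·| ≈ 1.4142, ∠ ≈ 45.00°
∠H = (4.57°) − (45.00°) = -40.43°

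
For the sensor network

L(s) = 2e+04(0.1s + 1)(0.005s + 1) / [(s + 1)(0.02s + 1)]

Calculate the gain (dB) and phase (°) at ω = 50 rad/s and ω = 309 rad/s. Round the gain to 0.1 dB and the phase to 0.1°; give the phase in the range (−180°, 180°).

At ω = 50 rad/s:
zero (1 + j50·0.1) = 1 + j5 → |·| ≈ 5.099, ∠ ≈ 78.69°
zero (1 + j50·0.005) = 1 + j0.25 → |·| ≈ 1.0308, ∠ ≈ 14.04°
pole (1 + j50·1) = 1 + j50 → |·| ≈ 50.01, ∠ ≈ 88.85°
pole (1 + j50·0.02) = 1 + j1 → |·| ≈ 1.4142, ∠ ≈ 45.00°
|L| = 2e+04 · 5.099 · 1.0308 / (50.01 · 1.4142) ≈ 1486.4
Gain = 20 log₁₀(1486.4) ≈ 63.44 dB
∠L = (78.69° + 14.04°) − (88.85° + 45.00°) = -41.12°

At ω = 309 rad/s:
zero (1 + j309·0.1) = 1 + j30.9 → |·| ≈ 30.916, ∠ ≈ 88.15°
zero (1 + j309·0.005) = 1 + j1.545 → |·| ≈ 1.8404, ∠ ≈ 57.09°
pole (1 + j309·1) = 1 + j309 → |·| ≈ 309, ∠ ≈ 89.81°
pole (1 + j309·0.02) = 1 + j6.18 → |·| ≈ 6.2604, ∠ ≈ 80.81°
|L| = 2e+04 · 30.916 · 1.8404 / (309 · 6.2604) ≈ 588.25
Gain = 20 log₁₀(588.25) ≈ 55.39 dB
∠L = (88.15° + 57.09°) − (89.81° + 80.81°) = -25.38°

ω = 50: 63.4 dB, -41.1°; ω = 309: 55.4 dB, -25.4°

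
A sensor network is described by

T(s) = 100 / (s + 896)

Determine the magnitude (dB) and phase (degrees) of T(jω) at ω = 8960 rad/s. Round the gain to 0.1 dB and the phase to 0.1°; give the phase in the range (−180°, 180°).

-39.1 dB, -84.3°

At s = jω = j8960:
pole (s+896): 896 + j8960 → |·| = √(896²+8960²) = √81084416 ≈ 9004.7, ∠ = arctan(8960/896) ≈ 84.29°
|T| = 100 / 9004.7 ≈ 0.011105
Gain = 20 log₁₀(0.011105) ≈ -39.09 dB
∠T = 0.00° − 84.29° = -84.29°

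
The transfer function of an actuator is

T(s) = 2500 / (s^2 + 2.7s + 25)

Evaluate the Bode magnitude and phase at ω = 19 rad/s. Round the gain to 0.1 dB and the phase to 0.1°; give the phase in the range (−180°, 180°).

17.3 dB, -171.3°

At s = jω = j19:
quadratic: (j19)² + 2.7·j19 + 25 = -336 + j51.3 → |·| ≈ 339.89, ∠ ≈ 171.32°
|T| = 2500 / 339.89 ≈ 7.3553
Gain = 20 log₁₀(7.3553) ≈ 17.33 dB
∠T = 0.00° − 171.32° = -171.32°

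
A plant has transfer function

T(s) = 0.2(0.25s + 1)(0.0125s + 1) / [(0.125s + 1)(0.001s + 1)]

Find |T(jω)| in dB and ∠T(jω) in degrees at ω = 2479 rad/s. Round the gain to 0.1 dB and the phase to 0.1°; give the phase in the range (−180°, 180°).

At ω = 2479 rad/s:
zero (1 + j2479·0.25) = 1 + j619.75 → |·| ≈ 619.75, ∠ ≈ 89.91°
zero (1 + j2479·0.0125) = 1 + j30.9875 → |·| ≈ 31.004, ∠ ≈ 88.15°
pole (1 + j2479·0.125) = 1 + j309.875 → |·| ≈ 309.88, ∠ ≈ 89.82°
pole (1 + j2479·0.001) = 1 + j2.479 → |·| ≈ 2.6731, ∠ ≈ 68.03°
|T| = 0.2 · 619.75 · 31.004 / (309.88 · 2.6731) ≈ 4.6393
Gain = 20 log₁₀(4.6393) ≈ 13.33 dB
∠T = (89.91° + 88.15°) − (89.82° + 68.03°) = 20.21°

13.3 dB, 20.2°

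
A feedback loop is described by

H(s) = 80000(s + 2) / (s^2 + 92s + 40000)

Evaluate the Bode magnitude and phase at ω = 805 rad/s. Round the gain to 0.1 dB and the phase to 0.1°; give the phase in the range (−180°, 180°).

40.4 dB, -83.2°

At s = jω = j805:
zero (s+2): 2 + j805 → |·| = √(2²+805²) = √648029 ≈ 805, ∠ = arctan(805/2) ≈ 89.86°
quadratic: (j805)² + 92·j805 + 40000 = -608025 + j74060 → |·| ≈ 6.1252e+05, ∠ ≈ 173.06°
|H| = 80000 · 805 / 6.1252e+05 ≈ 105.14
Gain = 20 log₁₀(105.14) ≈ 40.44 dB
∠H = 89.86° − 173.06° = -83.20°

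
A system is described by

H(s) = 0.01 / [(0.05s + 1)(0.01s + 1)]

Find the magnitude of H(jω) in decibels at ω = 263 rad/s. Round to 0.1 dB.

At ω = 263 rad/s:
pole (1 + j263·0.05) = 1 + j13.15 → |·| ≈ 13.188, ∠ ≈ 85.65°
pole (1 + j263·0.01) = 1 + j2.63 → |·| ≈ 2.8137, ∠ ≈ 69.18°
|H| = 0.01 · 1 / (13.188 · 2.8137) ≈ 0.00026949
Gain = 20 log₁₀(0.00026949) ≈ -71.39 dB

-71.4 dB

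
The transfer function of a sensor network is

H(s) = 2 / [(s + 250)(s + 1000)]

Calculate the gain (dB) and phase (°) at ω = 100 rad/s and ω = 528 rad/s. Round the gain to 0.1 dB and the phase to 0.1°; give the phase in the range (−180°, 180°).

At s = jω = j100:
pole (s+250): 250 + j100 → |·| = √(250²+100²) = √72500 ≈ 269.26, ∠ = arctan(100/250) ≈ 21.80°
pole (s+1000): 1000 + j100 → |·| = √(1000²+100²) = √1010000 ≈ 1005, ∠ = arctan(100/1000) ≈ 5.71°
|H| = 2 / 2.7061e+05 ≈ 7.3907e-06
Gain = 20 log₁₀(7.3907e-06) ≈ -102.63 dB
∠H = 0.00° − 27.51° = -27.51°

At s = jω = j528:
pole (s+250): 250 + j528 → |·| = √(250²+528²) = √341284 ≈ 584.2, ∠ = arctan(528/250) ≈ 64.66°
pole (s+1000): 1000 + j528 → |·| = √(1000²+528²) = √1278784 ≈ 1130.8, ∠ = arctan(528/1000) ≈ 27.83°
|H| = 2 / 6.6061e+05 ≈ 3.0275e-06
Gain = 20 log₁₀(3.0275e-06) ≈ -110.38 dB
∠H = 0.00° − 92.49° = -92.49°

ω = 100: -102.6 dB, -27.5°; ω = 528: -110.4 dB, -92.5°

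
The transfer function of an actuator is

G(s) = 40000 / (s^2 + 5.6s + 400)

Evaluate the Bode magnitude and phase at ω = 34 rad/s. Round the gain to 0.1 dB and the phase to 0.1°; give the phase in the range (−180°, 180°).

At s = jω = j34:
quadratic: (j34)² + 5.6·j34 + 400 = -756 + j190.4 → |·| ≈ 779.61, ∠ ≈ 165.86°
|G| = 40000 / 779.61 ≈ 51.308
Gain = 20 log₁₀(51.308) ≈ 34.20 dB
∠G = 0.00° − 165.86° = -165.86°

34.2 dB, -165.9°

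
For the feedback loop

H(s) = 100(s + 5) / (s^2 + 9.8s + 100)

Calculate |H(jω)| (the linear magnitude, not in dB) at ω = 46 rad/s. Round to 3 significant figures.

2.24

At s = jω = j46:
zero (s+5): 5 + j46 → |·| = √(5²+46²) = √2141 ≈ 46.271, ∠ = arctan(46/5) ≈ 83.80°
quadratic: (j46)² + 9.8·j46 + 100 = -2016 + j450.8 → |·| ≈ 2065.8, ∠ ≈ 167.40°
|H| = 100 · 46.271 / 2065.8 ≈ 2.2399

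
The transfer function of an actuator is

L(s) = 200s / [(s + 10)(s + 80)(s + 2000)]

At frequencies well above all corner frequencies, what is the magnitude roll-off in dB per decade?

-40 dB/decade

Each pole contributes −20 dB/decade at high frequency; each zero contributes +20 dB/decade.
Net: 1 zero(s) − 3 pole(s) → -40 dB/decade.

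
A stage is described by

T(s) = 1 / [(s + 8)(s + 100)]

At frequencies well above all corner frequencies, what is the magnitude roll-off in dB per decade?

-40 dB/decade

Each pole contributes −20 dB/decade at high frequency; each zero contributes +20 dB/decade.
Net: 0 zero(s) − 2 pole(s) → -40 dB/decade.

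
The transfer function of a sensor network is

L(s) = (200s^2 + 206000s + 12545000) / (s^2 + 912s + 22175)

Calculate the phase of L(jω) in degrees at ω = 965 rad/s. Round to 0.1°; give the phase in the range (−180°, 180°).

-4.8°

Substitute s = j965:
Numerator: 200(j965)^2 + 206000(j965) + 12545000 = -173700000 + j198790000
Denominator: (j965)^2 + 912(j965) + 22175 = -909050 + j880080
|N| = √(173700000² + 198790000²) ≈ 2.6399e+08, ∠N ≈ 131.15°
|D| = √(909050² + 880080²) ≈ 1.2653e+06, ∠D ≈ 135.93°
∠L = 131.15° − 135.93° = -4.78°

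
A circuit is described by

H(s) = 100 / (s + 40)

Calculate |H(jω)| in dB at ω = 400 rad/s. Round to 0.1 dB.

At s = jω = j400:
pole (s+40): 40 + j400 → |·| = √(40²+400²) = √161600 ≈ 402, ∠ = arctan(400/40) ≈ 84.29°
|H| = 100 / 402 ≈ 0.24876
Gain = 20 log₁₀(0.24876) ≈ -12.08 dB

-12.1 dB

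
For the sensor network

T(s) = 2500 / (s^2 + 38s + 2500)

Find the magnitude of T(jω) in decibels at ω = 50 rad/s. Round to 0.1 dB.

At s = jω = j50:
quadratic: (j50)² + 38·j50 + 2500 = 0 + j1900 → |·| ≈ 1900, ∠ ≈ 90.00°
|T| = 2500 / 1900 ≈ 1.3158
Gain = 20 log₁₀(1.3158) ≈ 2.38 dB

2.4 dB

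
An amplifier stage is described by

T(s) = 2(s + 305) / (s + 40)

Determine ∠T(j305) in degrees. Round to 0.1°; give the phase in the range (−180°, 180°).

-37.5°

At s = jω = j305:
zero (s+305): 305 + j305 → |·| = √(305²+305²) = √186050 ≈ 431.34, ∠ = arctan(305/305) ≈ 45.00°
pole (s+40): 40 + j305 → |·| = √(40²+305²) = √94625 ≈ 307.61, ∠ = arctan(305/40) ≈ 82.53°
∠T = 45.00° − 82.53° = -37.53°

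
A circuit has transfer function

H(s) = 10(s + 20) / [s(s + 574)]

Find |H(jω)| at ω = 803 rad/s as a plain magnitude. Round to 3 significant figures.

0.0101

At s = jω = j803:
zero (s+20): 20 + j803 → |·| = √(20²+803²) = √645209 ≈ 803.25, ∠ = arctan(803/20) ≈ 88.57°
pole (s+574): 574 + j803 → |·| = √(574²+803²) = √974285 ≈ 987.06, ∠ = arctan(803/574) ≈ 54.44°
pole at origin: |s| = 803, ∠ = 90.00° (in denominator)
|H| = 10 · 803.25 / 7.9261e+05 ≈ 0.010134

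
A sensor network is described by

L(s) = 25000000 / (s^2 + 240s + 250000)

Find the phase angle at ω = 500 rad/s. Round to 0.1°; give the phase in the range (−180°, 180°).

At s = jω = j500:
quadratic: (j500)² + 240·j500 + 250000 = 0 + j120000 → |·| ≈ 1.2e+05, ∠ ≈ 90.00°
∠L = 0.00° − 90.00° = -90.00°

-90.0°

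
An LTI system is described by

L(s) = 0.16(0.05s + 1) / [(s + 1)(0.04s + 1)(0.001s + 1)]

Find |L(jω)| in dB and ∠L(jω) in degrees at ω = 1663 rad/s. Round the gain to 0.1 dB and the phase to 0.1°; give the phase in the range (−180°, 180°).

-84.2 dB, -148.8°

At ω = 1663 rad/s:
zero (1 + j1663·0.05) = 1 + j83.15 → |·| ≈ 83.156, ∠ ≈ 89.31°
pole (1 + j1663·1) = 1 + j1663 → |·| ≈ 1663, ∠ ≈ 89.97°
pole (1 + j1663·0.04) = 1 + j66.52 → |·| ≈ 66.528, ∠ ≈ 89.14°
pole (1 + j1663·0.001) = 1 + j1.663 → |·| ≈ 1.9405, ∠ ≈ 58.98°
|L| = 0.16 · 83.156 / (1663 · 66.528 · 1.9405) ≈ 6.1973e-05
Gain = 20 log₁₀(6.1973e-05) ≈ -84.16 dB
∠L = (89.31°) − (89.97° + 89.14° + 58.98°) = -148.78°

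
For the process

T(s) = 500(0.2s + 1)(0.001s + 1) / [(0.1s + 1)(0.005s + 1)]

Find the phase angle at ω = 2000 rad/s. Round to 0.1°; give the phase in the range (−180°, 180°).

-20.7°

At ω = 2000 rad/s:
zero (1 + j2000·0.2) = 1 + j400 → |·| ≈ 400, ∠ ≈ 89.86°
zero (1 + j2000·0.001) = 1 + j2 → |·| ≈ 2.2361, ∠ ≈ 63.43°
pole (1 + j2000·0.1) = 1 + j200 → |·| ≈ 200, ∠ ≈ 89.71°
pole (1 + j2000·0.005) = 1 + j10 → |·| ≈ 10.05, ∠ ≈ 84.29°
∠T = (89.86° + 63.43°) − (89.71° + 84.29°) = -20.71°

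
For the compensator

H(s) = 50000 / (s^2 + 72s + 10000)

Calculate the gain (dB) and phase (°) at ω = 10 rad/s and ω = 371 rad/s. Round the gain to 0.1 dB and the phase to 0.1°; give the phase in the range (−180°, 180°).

ω = 10: 14.0 dB, -4.2°; ω = 371: -8.3 dB, -168.2°

At s = jω = j10:
quadratic: (j10)² + 72·j10 + 10000 = 9900 + j720 → |·| ≈ 9926.1, ∠ ≈ 4.16°
|H| = 50000 / 9926.1 ≈ 5.0372
Gain = 20 log₁₀(5.0372) ≈ 14.04 dB
∠H = 0.00° − 4.16° = -4.16°

At s = jω = j371:
quadratic: (j371)² + 72·j371 + 10000 = -127641 + j26712 → |·| ≈ 1.3041e+05, ∠ ≈ 168.18°
|H| = 50000 / 1.3041e+05 ≈ 0.38341
Gain = 20 log₁₀(0.38341) ≈ -8.33 dB
∠H = 0.00° − 168.18° = -168.18°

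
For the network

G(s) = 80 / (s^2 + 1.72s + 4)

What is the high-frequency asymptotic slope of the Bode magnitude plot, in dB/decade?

-40 dB/decade

Each pole contributes −20 dB/decade at high frequency; each zero contributes +20 dB/decade.
Net: 0 zero(s) − 2 pole(s) → -40 dB/decade.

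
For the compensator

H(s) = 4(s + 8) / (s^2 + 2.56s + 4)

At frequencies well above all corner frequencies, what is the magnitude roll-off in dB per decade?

-20 dB/decade

Each pole contributes −20 dB/decade at high frequency; each zero contributes +20 dB/decade.
Net: 1 zero(s) − 2 pole(s) → -20 dB/decade.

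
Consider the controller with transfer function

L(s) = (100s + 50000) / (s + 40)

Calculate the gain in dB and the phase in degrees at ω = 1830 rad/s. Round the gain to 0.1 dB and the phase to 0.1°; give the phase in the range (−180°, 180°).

Substitute s = j1830:
Numerator: 100(j1830) + 50000 = 50000 + j183000
Denominator: (j1830) + 40 = 40 + j1830
|N| = √(50000² + 183000²) ≈ 1.8971e+05, ∠N ≈ 74.72°
|D| = √(40² + 1830²) ≈ 1830.4, ∠D ≈ 88.75°
|L| = 1.8971e+05 / 1830.4 ≈ 103.64
Gain = 20 log₁₀(103.64) ≈ 40.31 dB
∠L = 74.72° − 88.75° = -14.03°

40.3 dB, -14.0°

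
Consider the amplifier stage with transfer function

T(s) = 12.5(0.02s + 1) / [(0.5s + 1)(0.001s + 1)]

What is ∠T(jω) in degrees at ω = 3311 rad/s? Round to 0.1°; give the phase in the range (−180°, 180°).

-74.0°

At ω = 3311 rad/s:
zero (1 + j3311·0.02) = 1 + j66.22 → |·| ≈ 66.228, ∠ ≈ 89.13°
pole (1 + j3311·0.5) = 1 + j1655.5 → |·| ≈ 1655.5, ∠ ≈ 89.97°
pole (1 + j3311·0.001) = 1 + j3.311 → |·| ≈ 3.4587, ∠ ≈ 73.19°
∠T = (89.13°) − (89.97° + 73.19°) = -74.03°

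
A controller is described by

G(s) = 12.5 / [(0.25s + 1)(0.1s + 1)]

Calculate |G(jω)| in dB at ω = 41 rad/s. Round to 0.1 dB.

-10.8 dB

At ω = 41 rad/s:
pole (1 + j41·0.25) = 1 + j10.25 → |·| ≈ 10.299, ∠ ≈ 84.43°
pole (1 + j41·0.1) = 1 + j4.1 → |·| ≈ 4.2202, ∠ ≈ 76.29°
|G| = 12.5 · 1 / (10.299 · 4.2202) ≈ 0.2876
Gain = 20 log₁₀(0.2876) ≈ -10.82 dB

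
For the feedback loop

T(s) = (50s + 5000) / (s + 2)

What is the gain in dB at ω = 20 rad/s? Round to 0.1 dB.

Substitute s = j20:
Numerator: 50(j20) + 5000 = 5000 + j1000
Denominator: (j20) + 2 = 2 + j20
|N| = √(5000² + 1000²) ≈ 5099, ∠N ≈ 11.31°
|D| = √(2² + 20²) ≈ 20.1, ∠D ≈ 84.29°
|T| = 5099 / 20.1 ≈ 253.68
Gain = 20 log₁₀(253.68) ≈ 48.09 dB

48.1 dB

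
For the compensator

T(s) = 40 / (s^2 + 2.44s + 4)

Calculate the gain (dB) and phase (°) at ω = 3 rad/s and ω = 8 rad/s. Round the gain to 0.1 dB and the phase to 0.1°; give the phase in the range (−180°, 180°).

ω = 3: 13.1 dB, -124.3°; ω = 8: -4.0 dB, -162.0°

At s = jω = j3:
quadratic: (j3)² + 2.44·j3 + 4 = -5 + j7.32 → |·| ≈ 8.8647, ∠ ≈ 124.34°
|T| = 40 / 8.8647 ≈ 4.5123
Gain = 20 log₁₀(4.5123) ≈ 13.09 dB
∠T = 0.00° − 124.34° = -124.34°

At s = jω = j8:
quadratic: (j8)² + 2.44·j8 + 4 = -60 + j19.52 → |·| ≈ 63.095, ∠ ≈ 161.98°
|T| = 40 / 63.095 ≈ 0.63396
Gain = 20 log₁₀(0.63396) ≈ -3.96 dB
∠T = 0.00° − 161.98° = -161.98°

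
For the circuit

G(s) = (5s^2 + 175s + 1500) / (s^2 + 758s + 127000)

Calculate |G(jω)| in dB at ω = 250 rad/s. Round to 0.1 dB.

3.9 dB

Substitute s = j250:
Numerator: 5(j250)^2 + 175(j250) + 1500 = -311000 + j43750
Denominator: (j250)^2 + 758(j250) + 127000 = 64500 + j189500
|N| = √(311000² + 43750²) ≈ 3.1406e+05, ∠N ≈ 171.99°
|D| = √(64500² + 189500²) ≈ 2.0018e+05, ∠D ≈ 71.20°
|G| = 3.1406e+05 / 2.0018e+05 ≈ 1.5689
Gain = 20 log₁₀(1.5689) ≈ 3.91 dB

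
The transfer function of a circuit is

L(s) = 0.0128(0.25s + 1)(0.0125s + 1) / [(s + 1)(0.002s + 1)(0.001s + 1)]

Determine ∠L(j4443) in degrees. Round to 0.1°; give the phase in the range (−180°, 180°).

At ω = 4443 rad/s:
zero (1 + j4443·0.25) = 1 + j1110.75 → |·| ≈ 1110.8, ∠ ≈ 89.95°
zero (1 + j4443·0.0125) = 1 + j55.5375 → |·| ≈ 55.547, ∠ ≈ 88.97°
pole (1 + j4443·1) = 1 + j4443 → |·| ≈ 4443, ∠ ≈ 89.99°
pole (1 + j4443·0.002) = 1 + j8.886 → |·| ≈ 8.9421, ∠ ≈ 83.58°
pole (1 + j4443·0.001) = 1 + j4.443 → |·| ≈ 4.5541, ∠ ≈ 77.32°
∠L = (89.95° + 88.97°) − (89.99° + 83.58° + 77.32°) = -71.97°

-72.0°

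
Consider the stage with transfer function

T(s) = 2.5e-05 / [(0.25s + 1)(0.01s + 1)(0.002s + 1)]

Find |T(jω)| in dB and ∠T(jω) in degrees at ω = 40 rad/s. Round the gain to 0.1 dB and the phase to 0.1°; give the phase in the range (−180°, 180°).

-112.8 dB, -110.7°

At ω = 40 rad/s:
pole (1 + j40·0.25) = 1 + j10 → |·| ≈ 10.05, ∠ ≈ 84.29°
pole (1 + j40·0.01) = 1 + j0.4 → |·| ≈ 1.077, ∠ ≈ 21.80°
pole (1 + j40·0.002) = 1 + j0.08 → |·| ≈ 1.0032, ∠ ≈ 4.57°
|T| = 2.5e-05 · 1 / (10.05 · 1.077 · 1.0032) ≈ 2.3023e-06
Gain = 20 log₁₀(2.3023e-06) ≈ -112.76 dB
∠T = (0°) − (84.29° + 21.80° + 4.57°) = -110.66°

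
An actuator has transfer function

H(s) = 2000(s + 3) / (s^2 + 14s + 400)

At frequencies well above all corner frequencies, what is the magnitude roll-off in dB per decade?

Each pole contributes −20 dB/decade at high frequency; each zero contributes +20 dB/decade.
Net: 1 zero(s) − 2 pole(s) → -20 dB/decade.

-20 dB/decade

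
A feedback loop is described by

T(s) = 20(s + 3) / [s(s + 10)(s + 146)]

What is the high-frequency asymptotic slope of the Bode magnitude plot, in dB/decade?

-40 dB/decade

Each pole contributes −20 dB/decade at high frequency; each zero contributes +20 dB/decade.
Net: 1 zero(s) − 3 pole(s) → -40 dB/decade.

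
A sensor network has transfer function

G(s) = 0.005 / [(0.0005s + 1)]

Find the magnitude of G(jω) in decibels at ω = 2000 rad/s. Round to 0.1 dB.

At ω = 2000 rad/s:
pole (1 + j2000·0.0005) = 1 + j1 → |·| ≈ 1.4142, ∠ ≈ 45.00°
|G| = 0.005 · 1 / (1.4142) ≈ 0.0035356
Gain = 20 log₁₀(0.0035356) ≈ -49.03 dB

-49.0 dB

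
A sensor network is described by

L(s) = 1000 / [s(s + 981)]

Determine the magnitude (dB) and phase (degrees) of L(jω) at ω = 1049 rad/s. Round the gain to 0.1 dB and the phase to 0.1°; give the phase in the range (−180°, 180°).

-63.6 dB, -136.9°

At s = jω = j1049:
pole (s+981): 981 + j1049 → |·| = √(981²+1049²) = √2062762 ≈ 1436.2, ∠ = arctan(1049/981) ≈ 46.92°
pole at origin: |s| = 1049, ∠ = 90.00° (in denominator)
|L| = 1000 / 1.5066e+06 ≈ 0.00066375
Gain = 20 log₁₀(0.00066375) ≈ -63.56 dB
∠L = 0.00° − 136.92° = -136.92°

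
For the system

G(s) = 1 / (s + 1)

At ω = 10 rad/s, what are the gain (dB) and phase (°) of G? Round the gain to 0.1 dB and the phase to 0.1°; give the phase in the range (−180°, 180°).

-20.0 dB, -84.3°

Substitute s = j10:
Numerator: 1 = 1 + j0
Denominator: (j10) + 1 = 1 + j10
|N| = √(1² + 0²) ≈ 1, ∠N ≈ 0.00°
|D| = √(1² + 10²) ≈ 10.05, ∠D ≈ 84.29°
|G| = 1 / 10.05 ≈ 0.099502
Gain = 20 log₁₀(0.099502) ≈ -20.04 dB
∠G = 0.00° − 84.29° = -84.29°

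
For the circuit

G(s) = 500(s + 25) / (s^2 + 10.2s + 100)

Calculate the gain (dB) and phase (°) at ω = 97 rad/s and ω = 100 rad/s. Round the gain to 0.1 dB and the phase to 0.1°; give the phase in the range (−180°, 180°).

At s = jω = j97:
zero (s+25): 25 + j97 → |·| = √(25²+97²) = √10034 ≈ 100.17, ∠ = arctan(97/25) ≈ 75.55°
quadratic: (j97)² + 10.2·j97 + 100 = -9309 + j989.4 → |·| ≈ 9361.4, ∠ ≈ 173.93°
|G| = 500 · 100.17 / 9361.4 ≈ 5.3502
Gain = 20 log₁₀(5.3502) ≈ 14.57 dB
∠G = 75.55° − 173.93° = -98.38°

At s = jω = j100:
zero (s+25): 25 + j100 → |·| = √(25²+100²) = √10625 ≈ 103.08, ∠ = arctan(100/25) ≈ 75.96°
quadratic: (j100)² + 10.2·j100 + 100 = -9900 + j1020 → |·| ≈ 9952.4, ∠ ≈ 174.12°
|G| = 500 · 103.08 / 9952.4 ≈ 5.1787
Gain = 20 log₁₀(5.1787) ≈ 14.28 dB
∠G = 75.96° − 174.12° = -98.16°

ω = 97: 14.6 dB, -98.4°; ω = 100: 14.3 dB, -98.2°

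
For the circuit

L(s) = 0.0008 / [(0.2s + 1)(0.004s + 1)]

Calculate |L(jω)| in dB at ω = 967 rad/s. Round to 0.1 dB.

At ω = 967 rad/s:
pole (1 + j967·0.2) = 1 + j193.4 → |·| ≈ 193.4, ∠ ≈ 89.70°
pole (1 + j967·0.004) = 1 + j3.868 → |·| ≈ 3.9952, ∠ ≈ 75.50°
|L| = 0.0008 · 1 / (193.4 · 3.9952) ≈ 1.0354e-06
Gain = 20 log₁₀(1.0354e-06) ≈ -119.70 dB

-119.7 dB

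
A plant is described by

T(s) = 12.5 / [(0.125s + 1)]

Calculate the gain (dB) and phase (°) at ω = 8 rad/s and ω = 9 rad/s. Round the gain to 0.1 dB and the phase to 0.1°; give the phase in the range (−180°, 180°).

At ω = 8 rad/s:
pole (1 + j8·0.125) = 1 + j1 → |·| ≈ 1.4142, ∠ ≈ 45.00°
|T| = 12.5 · 1 / (1.4142) ≈ 8.8389
Gain = 20 log₁₀(8.8389) ≈ 18.93 dB
∠T = (0°) − (45.00°) = -45.00°

At ω = 9 rad/s:
pole (1 + j9·0.125) = 1 + j1.125 → |·| ≈ 1.5052, ∠ ≈ 48.37°
|T| = 12.5 · 1 / (1.5052) ≈ 8.3045
Gain = 20 log₁₀(8.3045) ≈ 18.39 dB
∠T = (0°) − (48.37°) = -48.37°

ω = 8: 18.9 dB, -45.0°; ω = 9: 18.4 dB, -48.4°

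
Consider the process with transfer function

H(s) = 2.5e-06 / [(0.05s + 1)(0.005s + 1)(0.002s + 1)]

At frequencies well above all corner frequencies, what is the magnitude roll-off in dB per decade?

-60 dB/decade

Each pole contributes −20 dB/decade at high frequency; each zero contributes +20 dB/decade.
Net: 0 zero(s) − 3 pole(s) → -60 dB/decade.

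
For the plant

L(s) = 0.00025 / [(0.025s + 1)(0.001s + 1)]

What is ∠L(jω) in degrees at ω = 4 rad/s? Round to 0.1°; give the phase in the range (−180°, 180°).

At ω = 4 rad/s:
pole (1 + j4·0.025) = 1 + j0.1 → |·| ≈ 1.005, ∠ ≈ 5.71°
pole (1 + j4·0.001) = 1 + j0.004 → |·| ≈ 1, ∠ ≈ 0.23°
∠L = (0°) − (5.71° + 0.23°) = -5.94°

-5.9°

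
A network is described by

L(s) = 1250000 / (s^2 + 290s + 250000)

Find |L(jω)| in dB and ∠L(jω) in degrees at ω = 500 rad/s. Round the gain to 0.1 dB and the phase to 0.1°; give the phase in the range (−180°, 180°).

18.7 dB, -90.0°

At s = jω = j500:
quadratic: (j500)² + 290·j500 + 250000 = 0 + j145000 → |·| ≈ 1.45e+05, ∠ ≈ 90.00°
|L| = 1250000 / 1.45e+05 ≈ 8.6207
Gain = 20 log₁₀(8.6207) ≈ 18.71 dB
∠L = 0.00° − 90.00° = -90.00°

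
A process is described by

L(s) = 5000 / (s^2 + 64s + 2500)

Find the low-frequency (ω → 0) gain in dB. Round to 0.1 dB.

6.0 dB

L(0) = 5000 / 2500 = 2
20 log₁₀(2) ≈ 6.02 dB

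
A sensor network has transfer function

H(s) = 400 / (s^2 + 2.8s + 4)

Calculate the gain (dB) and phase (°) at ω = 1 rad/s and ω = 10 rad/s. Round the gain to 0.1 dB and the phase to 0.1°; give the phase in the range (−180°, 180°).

ω = 1: 39.8 dB, -43.0°; ω = 10: 12.0 dB, -163.7°

At s = jω = j1:
quadratic: (j1)² + 2.8·j1 + 4 = 3 + j2.8 → |·| ≈ 4.1037, ∠ ≈ 43.03°
|H| = 400 / 4.1037 ≈ 97.473
Gain = 20 log₁₀(97.473) ≈ 39.78 dB
∠H = 0.00° − 43.03° = -43.03°

At s = jω = j10:
quadratic: (j10)² + 2.8·j10 + 4 = -96 + j28 → |·| ≈ 100, ∠ ≈ 163.74°
|H| = 400 / 100 ≈ 4
Gain = 20 log₁₀(4) ≈ 12.04 dB
∠H = 0.00° − 163.74° = -163.74°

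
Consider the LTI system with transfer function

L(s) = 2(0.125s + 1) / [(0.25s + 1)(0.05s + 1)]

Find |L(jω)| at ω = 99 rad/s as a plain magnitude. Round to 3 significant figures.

At ω = 99 rad/s:
zero (1 + j99·0.125) = 1 + j12.375 → |·| ≈ 12.415, ∠ ≈ 85.38°
pole (1 + j99·0.25) = 1 + j24.75 → |·| ≈ 24.77, ∠ ≈ 87.69°
pole (1 + j99·0.05) = 1 + j4.95 → |·| ≈ 5.05, ∠ ≈ 78.58°
|L| = 2 · 12.415 / (24.77 · 5.05) ≈ 0.1985

0.199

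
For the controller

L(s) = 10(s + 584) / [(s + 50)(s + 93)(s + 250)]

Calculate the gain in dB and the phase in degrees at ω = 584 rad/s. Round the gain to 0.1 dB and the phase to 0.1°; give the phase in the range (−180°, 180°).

-88.5 dB, 172.1°

At s = jω = j584:
zero (s+584): 584 + j584 → |·| = √(584²+584²) = √682112 ≈ 825.9, ∠ = arctan(584/584) ≈ 45.00°
pole (s+50): 50 + j584 → |·| = √(50²+584²) = √343556 ≈ 586.14, ∠ = arctan(584/50) ≈ 85.11°
pole (s+93): 93 + j584 → |·| = √(93²+584²) = √349705 ≈ 591.36, ∠ = arctan(584/93) ≈ 80.95°
pole (s+250): 250 + j584 → |·| = √(250²+584²) = √403556 ≈ 635.26, ∠ = arctan(584/250) ≈ 66.83°
|L| = 10 · 825.9 / 2.2019e+08 ≈ 3.7509e-05
Gain = 20 log₁₀(3.7509e-05) ≈ -88.52 dB
∠L = 45.00° − 232.89° = -187.89° ≡ 172.11° (principal value)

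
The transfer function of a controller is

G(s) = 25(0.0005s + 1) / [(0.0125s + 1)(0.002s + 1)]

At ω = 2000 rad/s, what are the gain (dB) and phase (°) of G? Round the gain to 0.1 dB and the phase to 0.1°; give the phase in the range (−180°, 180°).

At ω = 2000 rad/s:
zero (1 + j2000·0.0005) = 1 + j1 → |·| ≈ 1.4142, ∠ ≈ 45.00°
pole (1 + j2000·0.0125) = 1 + j25 → |·| ≈ 25.02, ∠ ≈ 87.71°
pole (1 + j2000·0.002) = 1 + j4 → |·| ≈ 4.1231, ∠ ≈ 75.96°
|G| = 25 · 1.4142 / (25.02 · 4.1231) ≈ 0.34272
Gain = 20 log₁₀(0.34272) ≈ -9.30 dB
∠G = (45.00°) − (87.71° + 75.96°) = -118.67°

-9.3 dB, -118.7°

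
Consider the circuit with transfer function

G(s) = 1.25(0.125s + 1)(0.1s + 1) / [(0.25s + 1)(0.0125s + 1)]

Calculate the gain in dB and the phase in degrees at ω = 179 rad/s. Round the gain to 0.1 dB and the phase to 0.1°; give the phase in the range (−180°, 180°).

At ω = 179 rad/s:
zero (1 + j179·0.125) = 1 + j22.375 → |·| ≈ 22.397, ∠ ≈ 87.44°
zero (1 + j179·0.1) = 1 + j17.9 → |·| ≈ 17.928, ∠ ≈ 86.80°
pole (1 + j179·0.25) = 1 + j44.75 → |·| ≈ 44.761, ∠ ≈ 88.72°
pole (1 + j179·0.0125) = 1 + j2.2375 → |·| ≈ 2.4508, ∠ ≈ 65.92°
|G| = 1.25 · 22.397 · 17.928 / (44.761 · 2.4508) ≈ 4.5753
Gain = 20 log₁₀(4.5753) ≈ 13.21 dB
∠G = (87.44° + 86.80°) − (88.72° + 65.92°) = 19.60°

13.2 dB, 19.6°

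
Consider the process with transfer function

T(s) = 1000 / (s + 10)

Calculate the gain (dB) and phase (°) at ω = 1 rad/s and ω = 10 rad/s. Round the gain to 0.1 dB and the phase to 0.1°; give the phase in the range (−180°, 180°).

ω = 1: 40.0 dB, -5.7°; ω = 10: 37.0 dB, -45.0°

At s = jω = j1:
pole (s+10): 10 + j1 → |·| = √(10²+1²) = √101 ≈ 10.05, ∠ = arctan(1/10) ≈ 5.71°
|T| = 1000 / 10.05 ≈ 99.502
Gain = 20 log₁₀(99.502) ≈ 39.96 dB
∠T = 0.00° − 5.71° = -5.71°

At s = jω = j10:
pole (s+10): 10 + j10 → |·| = √(10²+10²) = √200 ≈ 14.142, ∠ = arctan(10/10) ≈ 45.00°
|T| = 1000 / 14.142 ≈ 70.711
Gain = 20 log₁₀(70.711) ≈ 36.99 dB
∠T = 0.00° − 45.00° = -45.00°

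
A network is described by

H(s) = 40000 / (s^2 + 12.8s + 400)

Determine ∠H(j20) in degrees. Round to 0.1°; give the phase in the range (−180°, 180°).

-90.0°

At s = jω = j20:
quadratic: (j20)² + 12.8·j20 + 400 = 0 + j256 → |·| ≈ 256, ∠ ≈ 90.00°
∠H = 0.00° − 90.00° = -90.00°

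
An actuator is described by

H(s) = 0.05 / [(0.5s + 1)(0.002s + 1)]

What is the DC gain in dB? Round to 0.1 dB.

H(0) = 0.05 · 1 / 1 = 0.05
20 log₁₀(0.05) ≈ -26.02 dB

-26.0 dB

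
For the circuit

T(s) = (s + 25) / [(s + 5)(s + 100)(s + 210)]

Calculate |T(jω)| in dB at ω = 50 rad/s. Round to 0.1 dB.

-86.7 dB

At s = jω = j50:
zero (s+25): 25 + j50 → |·| = √(25²+50²) = √3125 ≈ 55.902, ∠ = arctan(50/25) ≈ 63.43°
pole (s+5): 5 + j50 → |·| = √(5²+50²) = √2525 ≈ 50.249, ∠ = arctan(50/5) ≈ 84.29°
pole (s+100): 100 + j50 → |·| = √(100²+50²) = √12500 ≈ 111.8, ∠ = arctan(50/100) ≈ 26.57°
pole (s+210): 210 + j50 → |·| = √(210²+50²) = √46600 ≈ 215.87, ∠ = arctan(50/210) ≈ 13.39°
|T| = 1 · 55.902 / 1.2127e+06 ≈ 4.6097e-05
Gain = 20 log₁₀(4.6097e-05) ≈ -86.73 dB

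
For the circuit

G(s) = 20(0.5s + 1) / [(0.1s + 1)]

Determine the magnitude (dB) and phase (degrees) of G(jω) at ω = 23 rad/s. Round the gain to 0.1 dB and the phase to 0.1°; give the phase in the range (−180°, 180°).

39.3 dB, 18.5°

At ω = 23 rad/s:
zero (1 + j23·0.5) = 1 + j11.5 → |·| ≈ 11.543, ∠ ≈ 85.03°
pole (1 + j23·0.1) = 1 + j2.3 → |·| ≈ 2.508, ∠ ≈ 66.50°
|G| = 20 · 11.543 / (2.508) ≈ 92.049
Gain = 20 log₁₀(92.049) ≈ 39.28 dB
∠G = (85.03°) − (66.50°) = 18.53°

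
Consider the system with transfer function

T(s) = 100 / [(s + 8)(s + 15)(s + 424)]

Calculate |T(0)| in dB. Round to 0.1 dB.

-54.1 dB

T(0) = 100 / (8·15·424) ≈ 0.0019654
20 log₁₀(0.0019654) ≈ -54.13 dB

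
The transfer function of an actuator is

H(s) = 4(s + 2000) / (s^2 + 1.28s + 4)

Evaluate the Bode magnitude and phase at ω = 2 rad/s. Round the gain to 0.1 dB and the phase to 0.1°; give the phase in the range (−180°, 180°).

69.9 dB, -89.9°

At s = jω = j2:
zero (s+2000): 2000 + j2 → |·| = √(2000²+2²) = √4000004 ≈ 2000, ∠ = arctan(2/2000) ≈ 0.06°
quadratic: (j2)² + 1.28·j2 + 4 = 0 + j2.56 → |·| ≈ 2.56, ∠ ≈ 90.00°
|H| = 4 · 2000 / 2.56 ≈ 3125
Gain = 20 log₁₀(3125) ≈ 69.90 dB
∠H = 0.06° − 90.00° = -89.94°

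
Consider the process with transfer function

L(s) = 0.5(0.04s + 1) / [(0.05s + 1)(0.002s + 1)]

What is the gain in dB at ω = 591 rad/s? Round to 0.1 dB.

At ω = 591 rad/s:
zero (1 + j591·0.04) = 1 + j23.64 → |·| ≈ 23.661, ∠ ≈ 87.58°
pole (1 + j591·0.05) = 1 + j29.55 → |·| ≈ 29.567, ∠ ≈ 88.06°
pole (1 + j591·0.002) = 1 + j1.182 → |·| ≈ 1.5483, ∠ ≈ 49.77°
|L| = 0.5 · 23.661 / (29.567 · 1.5483) ≈ 0.25843
Gain = 20 log₁₀(0.25843) ≈ -11.75 dB

-11.8 dB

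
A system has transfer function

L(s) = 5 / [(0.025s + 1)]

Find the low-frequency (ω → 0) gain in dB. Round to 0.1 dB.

14.0 dB

L(0) = 5 · 1 / 1 = 5
20 log₁₀(5) ≈ 13.98 dB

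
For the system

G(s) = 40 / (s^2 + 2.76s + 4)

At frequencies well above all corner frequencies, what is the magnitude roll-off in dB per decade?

-40 dB/decade

Each pole contributes −20 dB/decade at high frequency; each zero contributes +20 dB/decade.
Net: 0 zero(s) − 2 pole(s) → -40 dB/decade.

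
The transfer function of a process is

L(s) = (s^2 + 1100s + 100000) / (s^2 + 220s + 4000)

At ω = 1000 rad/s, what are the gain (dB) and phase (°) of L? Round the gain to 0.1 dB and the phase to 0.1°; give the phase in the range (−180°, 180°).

Substitute s = j1000:
Numerator: (j1000)^2 + 1100(j1000) + 100000 = -900000 + j1100000
Denominator: (j1000)^2 + 220(j1000) + 4000 = -996000 + j220000
|N| = √(900000² + 1100000²) ≈ 1.4213e+06, ∠N ≈ 129.29°
|D| = √(996000² + 220000²) ≈ 1.02e+06, ∠D ≈ 167.54°
|L| = 1.4213e+06 / 1.02e+06 ≈ 1.3934
Gain = 20 log₁₀(1.3934) ≈ 2.88 dB
∠L = 129.29° − 167.54° = -38.25°

2.9 dB, -38.3°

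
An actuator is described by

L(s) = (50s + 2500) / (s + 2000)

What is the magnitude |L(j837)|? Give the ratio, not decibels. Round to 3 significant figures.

Substitute s = j837:
Numerator: 50(j837) + 2500 = 2500 + j41850
Denominator: (j837) + 2000 = 2000 + j837
|N| = √(2500² + 41850²) ≈ 41925, ∠N ≈ 86.58°
|D| = √(2000² + 837²) ≈ 2168.1, ∠D ≈ 22.71°
|L| = 41925 / 2168.1 ≈ 19.337

19.3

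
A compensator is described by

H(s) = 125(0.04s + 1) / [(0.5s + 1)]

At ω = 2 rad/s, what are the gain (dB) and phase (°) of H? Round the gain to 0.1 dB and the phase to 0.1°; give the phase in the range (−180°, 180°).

39.0 dB, -40.4°

At ω = 2 rad/s:
zero (1 + j2·0.04) = 1 + j0.08 → |·| ≈ 1.0032, ∠ ≈ 4.57°
pole (1 + j2·0.5) = 1 + j1 → |·| ≈ 1.4142, ∠ ≈ 45.00°
|H| = 125 · 1.0032 / (1.4142) ≈ 88.672
Gain = 20 log₁₀(88.672) ≈ 38.96 dB
∠H = (4.57°) − (45.00°) = -40.43°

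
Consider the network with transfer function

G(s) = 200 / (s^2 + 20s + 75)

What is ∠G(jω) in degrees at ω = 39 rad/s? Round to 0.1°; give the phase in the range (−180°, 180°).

-151.7°

Substitute s = j39:
Numerator: 200 = 200 + j0
Denominator: (j39)^2 + 20(j39) + 75 = -1446 + j780
|N| = √(200² + 0²) ≈ 200, ∠N ≈ 0.00°
|D| = √(1446² + 780²) ≈ 1643, ∠D ≈ 151.66°
∠G = 0.00° − 151.66° = -151.66°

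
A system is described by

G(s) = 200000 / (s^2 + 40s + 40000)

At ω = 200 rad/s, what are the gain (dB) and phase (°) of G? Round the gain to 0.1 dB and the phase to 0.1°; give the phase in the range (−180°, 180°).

At s = jω = j200:
quadratic: (j200)² + 40·j200 + 40000 = 0 + j8000 → |·| ≈ 8000, ∠ ≈ 90.00°
|G| = 200000 / 8000 ≈ 25
Gain = 20 log₁₀(25) ≈ 27.96 dB
∠G = 0.00° − 90.00° = -90.00°

28.0 dB, -90.0°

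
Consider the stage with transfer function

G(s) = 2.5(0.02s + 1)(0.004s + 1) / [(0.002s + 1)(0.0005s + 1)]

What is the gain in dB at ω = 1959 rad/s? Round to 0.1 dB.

At ω = 1959 rad/s:
zero (1 + j1959·0.02) = 1 + j39.18 → |·| ≈ 39.193, ∠ ≈ 88.54°
zero (1 + j1959·0.004) = 1 + j7.836 → |·| ≈ 7.8996, ∠ ≈ 82.73°
pole (1 + j1959·0.002) = 1 + j3.918 → |·| ≈ 4.0436, ∠ ≈ 75.68°
pole (1 + j1959·0.0005) = 1 + j0.9795 → |·| ≈ 1.3998, ∠ ≈ 44.41°
|G| = 2.5 · 39.193 · 7.8996 / (4.0436 · 1.3998) ≈ 136.75
Gain = 20 log₁₀(136.75) ≈ 42.72 dB

42.7 dB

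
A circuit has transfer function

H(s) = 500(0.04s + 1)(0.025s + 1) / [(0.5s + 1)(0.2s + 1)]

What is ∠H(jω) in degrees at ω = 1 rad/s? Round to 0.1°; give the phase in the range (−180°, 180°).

At ω = 1 rad/s:
zero (1 + j1·0.04) = 1 + j0.04 → |·| ≈ 1.0008, ∠ ≈ 2.29°
zero (1 + j1·0.025) = 1 + j0.025 → |·| ≈ 1.0003, ∠ ≈ 1.43°
pole (1 + j1·0.5) = 1 + j0.5 → |·| ≈ 1.118, ∠ ≈ 26.57°
pole (1 + j1·0.2) = 1 + j0.2 → |·| ≈ 1.0198, ∠ ≈ 11.31°
∠H = (2.29° + 1.43°) − (26.57° + 11.31°) = -34.16°

-34.2°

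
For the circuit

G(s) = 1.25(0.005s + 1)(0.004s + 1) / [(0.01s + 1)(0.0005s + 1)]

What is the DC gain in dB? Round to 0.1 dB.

G(0) = 1.25 · 1 / 1 = 1.25
20 log₁₀(1.25) ≈ 1.94 dB

1.9 dB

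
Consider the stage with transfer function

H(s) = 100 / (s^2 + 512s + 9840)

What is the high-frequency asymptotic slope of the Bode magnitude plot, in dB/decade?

-40 dB/decade

Each pole contributes −20 dB/decade at high frequency; each zero contributes +20 dB/decade.
Net: 0 zero(s) − 2 pole(s) → -40 dB/decade.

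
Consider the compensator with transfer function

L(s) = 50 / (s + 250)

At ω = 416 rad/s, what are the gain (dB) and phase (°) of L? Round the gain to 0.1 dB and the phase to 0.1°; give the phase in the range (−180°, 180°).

At s = jω = j416:
pole (s+250): 250 + j416 → |·| = √(250²+416²) = √235556 ≈ 485.34, ∠ = arctan(416/250) ≈ 59.00°
|L| = 50 / 485.34 ≈ 0.10302
Gain = 20 log₁₀(0.10302) ≈ -19.74 dB
∠L = 0.00° − 59.00° = -59.00°

-19.7 dB, -59.0°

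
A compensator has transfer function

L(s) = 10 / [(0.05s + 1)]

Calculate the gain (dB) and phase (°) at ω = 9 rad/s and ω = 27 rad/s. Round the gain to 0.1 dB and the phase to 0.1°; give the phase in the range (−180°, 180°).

ω = 9: 19.2 dB, -24.2°; ω = 27: 15.5 dB, -53.5°

At ω = 9 rad/s:
pole (1 + j9·0.05) = 1 + j0.45 → |·| ≈ 1.0966, ∠ ≈ 24.23°
|L| = 10 · 1 / (1.0966) ≈ 9.1191
Gain = 20 log₁₀(9.1191) ≈ 19.20 dB
∠L = (0°) − (24.23°) = -24.23°

At ω = 27 rad/s:
pole (1 + j27·0.05) = 1 + j1.35 → |·| ≈ 1.68, ∠ ≈ 53.47°
|L| = 10 · 1 / (1.68) ≈ 5.9524
Gain = 20 log₁₀(5.9524) ≈ 15.49 dB
∠L = (0°) − (53.47°) = -53.47°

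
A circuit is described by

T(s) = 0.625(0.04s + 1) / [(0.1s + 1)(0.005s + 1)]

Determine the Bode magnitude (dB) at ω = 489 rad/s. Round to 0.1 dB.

-20.5 dB

At ω = 489 rad/s:
zero (1 + j489·0.04) = 1 + j19.56 → |·| ≈ 19.586, ∠ ≈ 87.07°
pole (1 + j489·0.1) = 1 + j48.9 → |·| ≈ 48.91, ∠ ≈ 88.83°
pole (1 + j489·0.005) = 1 + j2.445 → |·| ≈ 2.6416, ∠ ≈ 67.76°
|T| = 0.625 · 19.586 / (48.91 · 2.6416) ≈ 0.094746
Gain = 20 log₁₀(0.094746) ≈ -20.47 dB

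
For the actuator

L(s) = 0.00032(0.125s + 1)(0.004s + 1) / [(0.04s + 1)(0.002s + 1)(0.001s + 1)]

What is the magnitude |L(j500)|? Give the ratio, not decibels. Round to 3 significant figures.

0.00141

At ω = 500 rad/s:
zero (1 + j500·0.125) = 1 + j62.5 → |·| ≈ 62.508, ∠ ≈ 89.08°
zero (1 + j500·0.004) = 1 + j2 → |·| ≈ 2.2361, ∠ ≈ 63.43°
pole (1 + j500·0.04) = 1 + j20 → |·| ≈ 20.025, ∠ ≈ 87.14°
pole (1 + j500·0.002) = 1 + j1 → |·| ≈ 1.4142, ∠ ≈ 45.00°
pole (1 + j500·0.001) = 1 + j0.5 → |·| ≈ 1.118, ∠ ≈ 26.57°
|L| = 0.00032 · 62.508 · 2.2361 / (20.025 · 1.4142 · 1.118) ≈ 0.0014127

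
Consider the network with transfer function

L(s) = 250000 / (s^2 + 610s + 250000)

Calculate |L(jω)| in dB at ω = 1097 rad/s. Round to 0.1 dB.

-13.4 dB

At s = jω = j1097:
quadratic: (j1097)² + 610·j1097 + 250000 = -953409 + j669170 → |·| ≈ 1.1648e+06, ∠ ≈ 144.94°
|L| = 250000 / 1.1648e+06 ≈ 0.21463
Gain = 20 log₁₀(0.21463) ≈ -13.37 dB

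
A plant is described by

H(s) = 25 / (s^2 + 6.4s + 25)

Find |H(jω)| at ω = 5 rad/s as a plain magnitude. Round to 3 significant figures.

0.781

At s = jω = j5:
quadratic: (j5)² + 6.4·j5 + 25 = 0 + j32 → |·| ≈ 32, ∠ ≈ 90.00°
|H| = 25 / 32 ≈ 0.78125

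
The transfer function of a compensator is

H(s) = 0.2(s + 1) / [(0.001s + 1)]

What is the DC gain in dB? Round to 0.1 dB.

-14.0 dB

H(0) = 0.2 · 1 / 1 = 0.2
20 log₁₀(0.2) ≈ -13.98 dB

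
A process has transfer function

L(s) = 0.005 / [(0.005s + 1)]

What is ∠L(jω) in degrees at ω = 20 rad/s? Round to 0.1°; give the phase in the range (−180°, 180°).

-5.7°

At ω = 20 rad/s:
pole (1 + j20·0.005) = 1 + j0.1 → |·| ≈ 1.005, ∠ ≈ 5.71°
∠L = (0°) − (5.71°) = -5.71°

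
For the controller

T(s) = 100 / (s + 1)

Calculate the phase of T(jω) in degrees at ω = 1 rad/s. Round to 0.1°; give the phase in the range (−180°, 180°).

-45.0°

At s = jω = j1:
pole (s+1): 1 + j1 → |·| = √(1²+1²) = √2 ≈ 1.4142, ∠ = arctan(1/1) ≈ 45.00°
∠T = 0.00° − 45.00° = -45.00°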